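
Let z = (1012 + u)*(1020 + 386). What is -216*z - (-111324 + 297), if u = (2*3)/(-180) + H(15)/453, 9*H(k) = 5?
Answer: -231950778559/755 ≈ -3.0722e+8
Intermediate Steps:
H(k) = 5/9 (H(k) = (⅑)*5 = 5/9)
u = -1309/40770 (u = (2*3)/(-180) + (5/9)/453 = 6*(-1/180) + (5/9)*(1/453) = -1/30 + 5/4077 = -1309/40770 ≈ -0.032107)
z = 29004325493/20385 (z = (1012 - 1309/40770)*(1020 + 386) = (41257931/40770)*1406 = 29004325493/20385 ≈ 1.4228e+6)
-216*z - (-111324 + 297) = -216*29004325493/20385 - (-111324 + 297) = -232034603944/755 - 1*(-111027) = -232034603944/755 + 111027 = -231950778559/755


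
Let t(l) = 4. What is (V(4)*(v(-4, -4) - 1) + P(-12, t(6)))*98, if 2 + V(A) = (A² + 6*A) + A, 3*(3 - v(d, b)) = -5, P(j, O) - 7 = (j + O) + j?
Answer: 13818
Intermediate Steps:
P(j, O) = 7 + O + 2*j (P(j, O) = 7 + ((j + O) + j) = 7 + ((O + j) + j) = 7 + (O + 2*j) = 7 + O + 2*j)
v(d, b) = 14/3 (v(d, b) = 3 - ⅓*(-5) = 3 + 5/3 = 14/3)
V(A) = -2 + A² + 7*A (V(A) = -2 + ((A² + 6*A) + A) = -2 + (A² + 7*A) = -2 + A² + 7*A)
(V(4)*(v(-4, -4) - 1) + P(-12, t(6)))*98 = ((-2 + 4² + 7*4)*(14/3 - 1) + (7 + 4 + 2*(-12)))*98 = ((-2 + 16 + 28)*(11/3) + (7 + 4 - 24))*98 = (42*(11/3) - 13)*98 = (154 - 13)*98 = 141*98 = 13818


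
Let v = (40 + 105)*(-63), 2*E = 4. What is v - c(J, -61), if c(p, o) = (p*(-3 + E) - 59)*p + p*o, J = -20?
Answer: -11135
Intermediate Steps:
E = 2 (E = (½)*4 = 2)
v = -9135 (v = 145*(-63) = -9135)
c(p, o) = o*p + p*(-59 - p) (c(p, o) = (p*(-3 + 2) - 59)*p + p*o = (p*(-1) - 59)*p + o*p = (-p - 59)*p + o*p = (-59 - p)*p + o*p = p*(-59 - p) + o*p = o*p + p*(-59 - p))
v - c(J, -61) = -9135 - (-20)*(-59 - 61 - 1*(-20)) = -9135 - (-20)*(-59 - 61 + 20) = -9135 - (-20)*(-100) = -9135 - 1*2000 = -9135 - 2000 = -11135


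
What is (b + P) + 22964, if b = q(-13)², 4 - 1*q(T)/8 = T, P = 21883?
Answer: 63343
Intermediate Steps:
q(T) = 32 - 8*T
b = 18496 (b = (32 - 8*(-13))² = (32 + 104)² = 136² = 18496)
(b + P) + 22964 = (18496 + 21883) + 22964 = 40379 + 22964 = 63343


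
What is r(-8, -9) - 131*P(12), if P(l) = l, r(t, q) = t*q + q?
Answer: -1509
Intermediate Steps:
r(t, q) = q + q*t (r(t, q) = q*t + q = q + q*t)
r(-8, -9) - 131*P(12) = -9*(1 - 8) - 131*12 = -9*(-7) - 1572 = 63 - 1572 = -1509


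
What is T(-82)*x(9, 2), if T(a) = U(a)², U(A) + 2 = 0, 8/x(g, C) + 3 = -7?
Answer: -16/5 ≈ -3.2000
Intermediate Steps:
x(g, C) = -⅘ (x(g, C) = 8/(-3 - 7) = 8/(-10) = 8*(-⅒) = -⅘)
U(A) = -2 (U(A) = -2 + 0 = -2)
T(a) = 4 (T(a) = (-2)² = 4)
T(-82)*x(9, 2) = 4*(-⅘) = -16/5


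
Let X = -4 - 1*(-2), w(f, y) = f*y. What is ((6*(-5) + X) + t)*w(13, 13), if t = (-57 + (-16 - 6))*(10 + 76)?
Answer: -1153594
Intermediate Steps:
X = -2 (X = -4 + 2 = -2)
t = -6794 (t = (-57 - 22)*86 = -79*86 = -6794)
((6*(-5) + X) + t)*w(13, 13) = ((6*(-5) - 2) - 6794)*(13*13) = ((-30 - 2) - 6794)*169 = (-32 - 6794)*169 = -6826*169 = -1153594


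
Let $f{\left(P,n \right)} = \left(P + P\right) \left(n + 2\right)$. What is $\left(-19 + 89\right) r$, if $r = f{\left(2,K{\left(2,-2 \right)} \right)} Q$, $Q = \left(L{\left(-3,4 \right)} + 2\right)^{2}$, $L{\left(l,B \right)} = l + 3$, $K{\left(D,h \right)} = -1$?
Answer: $1120$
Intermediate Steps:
$f{\left(P,n \right)} = 2 P \left(2 + n\right)$
$L{\left(l,B \right)} = 3 + l$
$Q = 4$ ($Q = \left(\left(3 - 3\right) + 2\right)^{2} = \left(0 + 2\right)^{2} = 2^{2} = 4$)
$r = 16$ ($r = 2 \cdot 2 \left(2 - 1\right) 4 = 2 \cdot 2 \cdot 1 \cdot 4 = 4 \cdot 4 = 16$)
$\left(-19 + 89\right) r = \left(-19 + 89\right) 16 = 70 \cdot 16 = 1120$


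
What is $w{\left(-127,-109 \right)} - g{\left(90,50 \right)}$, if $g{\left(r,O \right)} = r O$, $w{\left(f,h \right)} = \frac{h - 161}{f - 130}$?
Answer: $- \frac{1156230}{257} \approx -4499.0$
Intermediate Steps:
$w{\left(f,h \right)} = \frac{-161 + h}{-130 + f}$
$g{\left(r,O \right)} = O r$
$w{\left(-127,-109 \right)} - g{\left(90,50 \right)} = \frac{-161 - 109}{-130 - 127} - 50 \cdot 90 = \frac{1}{-257} \left(-270\right) - 4500 = \left(- \frac{1}{257}\right) \left(-270\right) - 4500 = \frac{270}{257} - 4500 = - \frac{1156230}{257}$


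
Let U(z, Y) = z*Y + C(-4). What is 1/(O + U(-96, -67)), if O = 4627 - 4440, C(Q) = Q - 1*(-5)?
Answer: 1/6620 ≈ 0.00015106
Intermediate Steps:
C(Q) = 5 + Q (C(Q) = Q + 5 = 5 + Q)
U(z, Y) = 1 + Y*z (U(z, Y) = z*Y + (5 - 4) = Y*z + 1 = 1 + Y*z)
O = 187
1/(O + U(-96, -67)) = 1/(187 + (1 - 67*(-96))) = 1/(187 + (1 + 6432)) = 1/(187 + 6433) = 1/6620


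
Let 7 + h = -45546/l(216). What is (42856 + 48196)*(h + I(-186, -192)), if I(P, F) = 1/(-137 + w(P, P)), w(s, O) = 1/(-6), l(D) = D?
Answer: -146935278815/7407 ≈ -1.9837e+7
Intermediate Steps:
h = -7843/36 (h = -7 - 45546/216 = -7 - 45546*1/216 = -7 - 7591/36 = -7843/36 ≈ -217.86)
w(s, O) = -⅙
I(P, F) = -6/823 (I(P, F) = 1/(-137 - ⅙) = 1/(-823/6) = -6/823)
(42856 + 48196)*(h + I(-186, -192)) = (42856 + 48196)*(-7843/36 - 6/823) = 91052*(-6455005/29628) = -146935278815/7407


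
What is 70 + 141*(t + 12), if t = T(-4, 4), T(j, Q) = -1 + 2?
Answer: 1903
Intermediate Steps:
T(j, Q) = 1
t = 1
70 + 141*(t + 12) = 70 + 141*(1 + 12) = 70 + 141*13 = 70 + 1833 = 1903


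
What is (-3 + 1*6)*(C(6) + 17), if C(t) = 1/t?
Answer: 103/2 ≈ 51.500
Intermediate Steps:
(-3 + 1*6)*(C(6) + 17) = (-3 + 1*6)*(1/6 + 17) = (-3 + 6)*(1/6 + 17) = 3*(103/6) = 103/2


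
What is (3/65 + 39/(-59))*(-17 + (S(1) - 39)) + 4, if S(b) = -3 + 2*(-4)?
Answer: 173326/3835 ≈ 45.196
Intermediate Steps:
S(b) = -11 (S(b) = -3 - 8 = -11)
(3/65 + 39/(-59))*(-17 + (S(1) - 39)) + 4 = (3/65 + 39/(-59))*(-17 + (-11 - 39)) + 4 = (3*(1/65) + 39*(-1/59))*(-17 - 50) + 4 = (3/65 - 39/59)*(-67) + 4 = -2358/3835*(-67) + 4 = 157986/3835 + 4 = 173326/3835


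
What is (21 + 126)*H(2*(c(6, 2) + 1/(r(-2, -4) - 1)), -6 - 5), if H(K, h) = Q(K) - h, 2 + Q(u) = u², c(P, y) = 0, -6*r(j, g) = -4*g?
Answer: 165375/121 ≈ 1366.7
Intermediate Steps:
r(j, g) = 2*g/3 (r(j, g) = -(-2)*g/3 = 2*g/3)
Q(u) = -2 + u²
H(K, h) = -2 + K² - h (H(K, h) = (-2 + K²) - h = -2 + K² - h)
(21 + 126)*H(2*(c(6, 2) + 1/(r(-2, -4) - 1)), -6 - 5) = (21 + 126)*(-2 + (2*(0 + 1/((⅔)*(-4) - 1)))² - (-6 - 5)) = 147*(-2 + (2*(0 + 1/(-8/3 - 1)))² - 1*(-11)) = 147*(-2 + (2*(0 + 1/(-11/3)))² + 11) = 147*(-2 + (2*(0 - 3/11))² + 11) = 147*(-2 + (2*(-3/11))² + 11) = 147*(-2 + (-6/11)² + 11) = 147*(-2 + 36/121 + 11) = 147*(1125/121) = 165375/121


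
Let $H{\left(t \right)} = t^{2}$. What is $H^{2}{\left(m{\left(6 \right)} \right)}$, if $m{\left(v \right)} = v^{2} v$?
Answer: $2176782336$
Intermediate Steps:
$m{\left(v \right)} = v^{3}$
$H^{2}{\left(m{\left(6 \right)} \right)} = \left(\left(6^{3}\right)^{2}\right)^{2} = \left(216^{2}\right)^{2} = 46656^{2} = 2176782336$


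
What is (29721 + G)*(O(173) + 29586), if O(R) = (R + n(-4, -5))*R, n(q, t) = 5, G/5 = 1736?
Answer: 2318652380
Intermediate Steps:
G = 8680 (G = 5*1736 = 8680)
O(R) = R*(5 + R) (O(R) = (R + 5)*R = (5 + R)*R = R*(5 + R))
(29721 + G)*(O(173) + 29586) = (29721 + 8680)*(173*(5 + 173) + 29586) = 38401*(173*178 + 29586) = 38401*(30794 + 29586) = 38401*60380 = 2318652380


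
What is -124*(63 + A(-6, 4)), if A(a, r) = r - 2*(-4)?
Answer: -9300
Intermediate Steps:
A(a, r) = 8 + r (A(a, r) = r + 8 = 8 + r)
-124*(63 + A(-6, 4)) = -124*(63 + (8 + 4)) = -124*(63 + 12) = -124*75 = -9300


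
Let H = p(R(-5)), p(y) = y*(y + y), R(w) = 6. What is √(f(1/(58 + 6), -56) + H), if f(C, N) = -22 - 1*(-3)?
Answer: √53 ≈ 7.2801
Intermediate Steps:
f(C, N) = -19 (f(C, N) = -22 + 3 = -19)
p(y) = 2*y² (p(y) = y*(2*y) = 2*y²)
H = 72 (H = 2*6² = 2*36 = 72)
√(f(1/(58 + 6), -56) + H) = √(-19 + 72) = √53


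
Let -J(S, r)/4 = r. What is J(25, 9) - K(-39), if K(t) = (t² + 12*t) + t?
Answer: -1050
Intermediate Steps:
J(S, r) = -4*r
K(t) = t² + 13*t
J(25, 9) - K(-39) = -4*9 - (-39)*(13 - 39) = -36 - (-39)*(-26) = -36 - 1*1014 = -36 - 1014 = -1050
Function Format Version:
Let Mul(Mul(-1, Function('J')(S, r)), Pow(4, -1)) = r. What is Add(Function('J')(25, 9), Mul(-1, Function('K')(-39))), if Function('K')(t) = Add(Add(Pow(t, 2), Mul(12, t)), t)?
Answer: -1050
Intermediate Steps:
Function('J')(S, r) = Mul(-4, r)
Function('K')(t) = Add(Pow(t, 2), Mul(13, t))
Add(Function('J')(25, 9), Mul(-1, Function('K')(-39))) = Add(Mul(-4, 9), Mul(-1, Mul(-39, Add(13, -39)))) = Add(-36, Mul(-1, Mul(-39, -26))) = Add(-36, Mul(-1, 1014)) = Add(-36, -1014) = -1050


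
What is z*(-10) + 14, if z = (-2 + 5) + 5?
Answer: -66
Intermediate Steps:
z = 8 (z = 3 + 5 = 8)
z*(-10) + 14 = 8*(-10) + 14 = -80 + 14 = -66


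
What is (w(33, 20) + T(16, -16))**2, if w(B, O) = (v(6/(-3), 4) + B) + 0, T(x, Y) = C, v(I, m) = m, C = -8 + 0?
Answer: 841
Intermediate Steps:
C = -8
T(x, Y) = -8
w(B, O) = 4 + B (w(B, O) = (4 + B) + 0 = 4 + B)
(w(33, 20) + T(16, -16))**2 = ((4 + 33) - 8)**2 = (37 - 8)**2 = 29**2 = 841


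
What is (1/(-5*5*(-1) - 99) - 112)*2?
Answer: -8289/37 ≈ -224.03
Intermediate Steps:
(1/(-5*5*(-1) - 99) - 112)*2 = (1/(-25*(-1) - 99) - 112)*2 = (1/(25 - 99) - 112)*2 = (1/(-74) - 112)*2 = (-1/74 - 112)*2 = -8289/74*2 = -8289/37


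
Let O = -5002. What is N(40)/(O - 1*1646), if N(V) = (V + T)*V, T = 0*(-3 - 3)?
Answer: -200/831 ≈ -0.24067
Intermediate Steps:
T = 0 (T = 0*(-6) = 0)
N(V) = V² (N(V) = (V + 0)*V = V*V = V²)
N(40)/(O - 1*1646) = 40²/(-5002 - 1*1646) = 1600/(-5002 - 1646) = 1600/(-6648) = 1600*(-1/6648) = -200/831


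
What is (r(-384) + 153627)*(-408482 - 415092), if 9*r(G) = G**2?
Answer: -140016639314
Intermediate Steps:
r(G) = G**2/9
(r(-384) + 153627)*(-408482 - 415092) = ((1/9)*(-384)**2 + 153627)*(-408482 - 415092) = ((1/9)*147456 + 153627)*(-823574) = (16384 + 153627)*(-823574) = 170011*(-823574) = -140016639314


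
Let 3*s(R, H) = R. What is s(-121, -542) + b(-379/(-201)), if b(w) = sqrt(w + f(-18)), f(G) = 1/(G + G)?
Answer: -121/3 + sqrt(300227)/402 ≈ -38.970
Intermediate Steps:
f(G) = 1/(2*G)
s(R, H) = R/3
b(w) = sqrt(-1/36 + w) (b(w) = sqrt(w + (1/2)/(-18)) = sqrt(w + (1/2)*(-1/18)) = sqrt(w - 1/36) = sqrt(-1/36 + w))
s(-121, -542) + b(-379/(-201)) = (1/3)*(-121) + sqrt(-1 + 36*(-379/(-201)))/6 = -121/3 + sqrt(-1 + 36*(-379*(-1/201)))/6 = -121/3 + sqrt(-1 + 36*(379/201))/6 = -121/3 + sqrt(-1 + 4548/67)/6 = -121/3 + sqrt(4481/67)/6 = -121/3 + (sqrt(300227)/67)/6 = -121/3 + sqrt(300227)/402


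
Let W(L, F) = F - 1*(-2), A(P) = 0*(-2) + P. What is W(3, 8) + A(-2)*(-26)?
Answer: 62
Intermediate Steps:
A(P) = P (A(P) = 0 + P = P)
W(L, F) = 2 + F (W(L, F) = F + 2 = 2 + F)
W(3, 8) + A(-2)*(-26) = (2 + 8) - 2*(-26) = 10 + 52 = 62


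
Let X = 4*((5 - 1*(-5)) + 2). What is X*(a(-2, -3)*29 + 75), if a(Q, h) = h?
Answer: -576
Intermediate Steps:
X = 48 (X = 4*((5 + 5) + 2) = 4*(10 + 2) = 4*12 = 48)
X*(a(-2, -3)*29 + 75) = 48*(-3*29 + 75) = 48*(-87 + 75) = 48*(-12) = -576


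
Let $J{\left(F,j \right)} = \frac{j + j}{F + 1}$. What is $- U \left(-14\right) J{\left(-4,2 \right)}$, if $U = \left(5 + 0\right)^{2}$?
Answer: $- \frac{1400}{3} \approx -466.67$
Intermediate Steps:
$U = 25$ ($U = 5^{2} = 25$)
$J{\left(F,j \right)} = \frac{2 j}{1 + F}$
$- U \left(-14\right) J{\left(-4,2 \right)} = \left(-1\right) 25 \left(-14\right) 2 \cdot 2 \frac{1}{1 - 4} = \left(-25\right) \left(-14\right) 2 \cdot 2 \frac{1}{-3} = 350 \cdot 2 \cdot 2 \left(- \frac{1}{3}\right) = 350 \left(- \frac{4}{3}\right) = - \frac{1400}{3}$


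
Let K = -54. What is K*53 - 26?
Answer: -2888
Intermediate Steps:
K*53 - 26 = -54*53 - 26 = -2862 - 26 = -2888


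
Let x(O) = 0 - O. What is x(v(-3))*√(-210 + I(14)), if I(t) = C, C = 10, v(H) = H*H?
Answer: -90*I*√2 ≈ -127.28*I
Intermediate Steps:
v(H) = H²
I(t) = 10
x(O) = -O
x(v(-3))*√(-210 + I(14)) = (-1*(-3)²)*√(-210 + 10) = (-1*9)*√(-200) = -90*I*√2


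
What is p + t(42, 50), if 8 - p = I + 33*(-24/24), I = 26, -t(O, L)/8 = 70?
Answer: -545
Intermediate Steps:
t(O, L) = -560 (t(O, L) = -8*70 = -560)
p = 15 (p = 8 - (26 + 33*(-24/24)) = 8 - (26 + 33*(-24*1/24)) = 8 - (26 + 33*(-1)) = 8 - (26 - 33) = 8 - 1*(-7) = 8 + 7 = 15)
p + t(42, 50) = 15 - 560 = -545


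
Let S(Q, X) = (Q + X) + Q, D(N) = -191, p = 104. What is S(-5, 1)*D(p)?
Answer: 1719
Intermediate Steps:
S(Q, X) = X + 2*Q
S(-5, 1)*D(p) = (1 + 2*(-5))*(-191) = (1 - 10)*(-191) = -9*(-191) = 1719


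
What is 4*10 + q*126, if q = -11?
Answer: -1346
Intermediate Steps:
4*10 + q*126 = 4*10 - 11*126 = 40 - 1386 = -1346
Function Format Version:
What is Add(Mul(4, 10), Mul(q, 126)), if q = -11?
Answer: -1346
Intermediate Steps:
Add(Mul(4, 10), Mul(q, 126)) = Add(Mul(4, 10), Mul(-11, 126)) = Add(40, -1386) = -1346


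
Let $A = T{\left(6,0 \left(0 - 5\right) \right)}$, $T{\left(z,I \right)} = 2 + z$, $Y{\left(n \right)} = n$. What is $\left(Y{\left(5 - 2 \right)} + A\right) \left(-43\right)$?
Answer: $-473$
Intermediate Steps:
$A = 8$ ($A = 2 + 6 = 8$)
$\left(Y{\left(5 - 2 \right)} + A\right) \left(-43\right) = \left(\left(5 - 2\right) + 8\right) \left(-43\right) = \left(3 + 8\right) \left(-43\right) = 11 \left(-43\right) = -473$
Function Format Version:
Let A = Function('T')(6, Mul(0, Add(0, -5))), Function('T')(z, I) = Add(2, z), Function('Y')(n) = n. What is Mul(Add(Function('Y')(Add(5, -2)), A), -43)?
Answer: -473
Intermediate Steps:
A = 8 (A = Add(2, 6) = 8)
Mul(Add(Function('Y')(Add(5, -2)), A), -43) = Mul(Add(Add(5, -2), 8), -43) = Mul(Add(3, 8), -43) = Mul(11, -43) = -473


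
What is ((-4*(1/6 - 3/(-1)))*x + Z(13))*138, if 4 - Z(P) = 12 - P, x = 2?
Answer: -2806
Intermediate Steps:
Z(P) = -8 + P (Z(P) = 4 - (12 - P) = 4 + (-12 + P) = -8 + P)
((-4*(1/6 - 3/(-1)))*x + Z(13))*138 = (-4*(1/6 - 3/(-1))*2 + (-8 + 13))*138 = (-4*(1*(⅙) - 3*(-1))*2 + 5)*138 = (-4*(⅙ + 3)*2 + 5)*138 = (-4*19/6*2 + 5)*138 = (-38/3*2 + 5)*138 = (-76/3 + 5)*138 = -61/3*138 = -2806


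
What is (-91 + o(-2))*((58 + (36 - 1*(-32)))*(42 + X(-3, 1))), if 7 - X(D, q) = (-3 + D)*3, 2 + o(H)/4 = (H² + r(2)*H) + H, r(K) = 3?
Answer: -970830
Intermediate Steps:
o(H) = -8 + 4*H² + 16*H (o(H) = -8 + 4*((H² + 3*H) + H) = -8 + 4*(H² + 4*H) = -8 + (4*H² + 16*H) = -8 + 4*H² + 16*H)
X(D, q) = 16 - 3*D (X(D, q) = 7 - (-3 + D)*3 = 7 - (-9 + 3*D) = 7 + (9 - 3*D) = 16 - 3*D)
(-91 + o(-2))*((58 + (36 - 1*(-32)))*(42 + X(-3, 1))) = (-91 + (-8 + 4*(-2)² + 16*(-2)))*((58 + (36 - 1*(-32)))*(42 + (16 - 3*(-3)))) = (-91 + (-8 + 4*4 - 32))*((58 + (36 + 32))*(42 + (16 + 9))) = (-91 + (-8 + 16 - 32))*((58 + 68)*(42 + 25)) = (-91 - 24)*(126*67) = -115*8442 = -970830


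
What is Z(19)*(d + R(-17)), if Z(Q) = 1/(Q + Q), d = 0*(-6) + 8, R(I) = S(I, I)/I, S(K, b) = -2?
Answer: 69/323 ≈ 0.21362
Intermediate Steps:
R(I) = -2/I
d = 8 (d = 0 + 8 = 8)
Z(Q) = 1/(2*Q)
Z(19)*(d + R(-17)) = ((½)/19)*(8 - 2/(-17)) = ((½)*(1/19))*(8 - 2*(-1/17)) = (8 + 2/17)/38 = (1/38)*(138/17) = 69/323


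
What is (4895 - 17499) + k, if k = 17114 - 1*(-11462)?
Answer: 15972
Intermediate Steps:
k = 28576 (k = 17114 + 11462 = 28576)
(4895 - 17499) + k = (4895 - 17499) + 28576 = -12604 + 28576 = 15972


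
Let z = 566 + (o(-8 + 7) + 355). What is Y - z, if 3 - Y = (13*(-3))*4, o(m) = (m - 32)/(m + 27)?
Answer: -19779/26 ≈ -760.73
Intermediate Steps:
o(m) = (-32 + m)/(27 + m)
Y = 159 (Y = 3 - 13*(-3)*4 = 3 - (-39)*4 = 3 - 1*(-156) = 3 + 156 = 159)
z = 23913/26 (z = 566 + ((-32 + (-8 + 7))/(27 + (-8 + 7)) + 355) = 566 + ((-32 - 1)/(27 - 1) + 355) = 566 + (-33/26 + 355) = 566 + 9197/26 = 23913/26 ≈ 919.73)
Y - z = 159 - 1*23913/26 = 159 - 23913/26 = -19779/26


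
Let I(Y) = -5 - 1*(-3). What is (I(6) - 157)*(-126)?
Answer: 20034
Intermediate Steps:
I(Y) = -2 (I(Y) = -5 + 3 = -2)
(I(6) - 157)*(-126) = (-2 - 157)*(-126) = -159*(-126) = 20034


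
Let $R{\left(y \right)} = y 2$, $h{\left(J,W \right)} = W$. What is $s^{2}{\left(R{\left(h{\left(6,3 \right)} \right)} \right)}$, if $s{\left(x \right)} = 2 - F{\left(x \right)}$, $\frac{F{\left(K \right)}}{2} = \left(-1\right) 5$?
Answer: $144$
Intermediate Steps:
$F{\left(K \right)} = -10$ ($F{\left(K \right)} = 2 \left(\left(-1\right) 5\right) = 2 \left(-5\right) = -10$)
$R{\left(y \right)} = 2 y$
$s{\left(x \right)} = 12$ ($s{\left(x \right)} = 2 - -10 = 2 + 10 = 12$)
$s^{2}{\left(R{\left(h{\left(6,3 \right)} \right)} \right)} = 12^{2} = 144$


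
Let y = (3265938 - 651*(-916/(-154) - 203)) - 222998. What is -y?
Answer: -34883429/11 ≈ -3.1712e+6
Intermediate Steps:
y = 34883429/11 (y = (3265938 - 651*(-916*(-1/154) - 203)) - 222998 = (3265938 - 651*(458/77 - 203)) - 222998 = (3265938 - 651*(-15173/77)) - 222998 = (3265938 + 1411089/11) - 222998 = 37336407/11 - 222998 = 34883429/11 ≈ 3.1712e+6)
-y = -1*34883429/11 = -34883429/11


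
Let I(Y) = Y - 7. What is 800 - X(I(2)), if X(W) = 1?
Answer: 799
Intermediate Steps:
I(Y) = -7 + Y
800 - X(I(2)) = 800 - 1*1 = 800 - 1 = 799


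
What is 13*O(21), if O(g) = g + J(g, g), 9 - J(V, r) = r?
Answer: 117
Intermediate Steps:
J(V, r) = 9 - r
O(g) = 9 (O(g) = g + (9 - g) = 9)
13*O(21) = 13*9 = 117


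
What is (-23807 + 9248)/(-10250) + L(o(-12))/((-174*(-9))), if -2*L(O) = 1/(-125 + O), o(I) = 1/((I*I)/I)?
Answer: 5703658649/4015550250 ≈ 1.4204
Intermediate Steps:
o(I) = 1/I (o(I) = 1/(I**2/I) = 1/I)
L(O) = -1/(2*(-125 + O))
(-23807 + 9248)/(-10250) + L(o(-12))/((-174*(-9))) = (-23807 + 9248)/(-10250) + (-1/(-250 + 2/(-12)))/((-174*(-9))) = -14559*(-1/10250) - 1/(-250 + 2*(-1/12))/1566 = 14559/10250 - 1/(-250 - 1/6)*(1/1566) = 14559/10250 - 1/(-1501/6)*(1/1566) = 14559/10250 - 1*(-6/1501)*(1/1566) = 14559/10250 + (6/1501)*(1/1566) = 14559/10250 + 1/391761 = 5703658649/4015550250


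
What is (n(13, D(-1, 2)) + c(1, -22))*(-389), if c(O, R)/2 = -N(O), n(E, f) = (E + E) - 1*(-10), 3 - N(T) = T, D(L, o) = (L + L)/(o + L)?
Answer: -12448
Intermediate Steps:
D(L, o) = 2*L/(L + o) (D(L, o) = (2*L)/(L + o) = 2*L/(L + o))
N(T) = 3 - T
n(E, f) = 10 + 2*E (n(E, f) = 2*E + 10 = 10 + 2*E)
c(O, R) = -6 + 2*O (c(O, R) = 2*(-(3 - O)) = 2*(-3 + O) = -6 + 2*O)
(n(13, D(-1, 2)) + c(1, -22))*(-389) = ((10 + 2*13) + (-6 + 2*1))*(-389) = ((10 + 26) + (-6 + 2))*(-389) = (36 - 4)*(-389) = 32*(-389) = -12448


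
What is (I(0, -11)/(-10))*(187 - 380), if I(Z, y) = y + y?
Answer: -2123/5 ≈ -424.60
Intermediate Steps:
I(Z, y) = 2*y
(I(0, -11)/(-10))*(187 - 380) = ((2*(-11))/(-10))*(187 - 380) = -22*(-⅒)*(-193) = (11/5)*(-193) = -2123/5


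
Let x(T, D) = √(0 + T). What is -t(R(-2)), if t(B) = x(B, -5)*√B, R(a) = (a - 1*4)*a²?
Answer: 24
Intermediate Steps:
x(T, D) = √T
R(a) = a²*(-4 + a) (R(a) = (a - 4)*a² = (-4 + a)*a² = a²*(-4 + a))
t(B) = B (t(B) = √B*√B = B)
-t(R(-2)) = -(-2)²*(-4 - 2) = -4*(-6) = -1*(-24) = 24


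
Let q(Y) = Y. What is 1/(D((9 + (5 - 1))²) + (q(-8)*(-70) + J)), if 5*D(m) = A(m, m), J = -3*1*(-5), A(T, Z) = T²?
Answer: 5/31436 ≈ 0.00015905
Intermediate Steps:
J = 15 (J = -3*(-5) = 15)
D(m) = m²/5
1/(D((9 + (5 - 1))²) + (q(-8)*(-70) + J)) = 1/(((9 + (5 - 1))²)²/5 + (-8*(-70) + 15)) = 1/(((9 + 4)²)²/5 + (560 + 15)) = 1/((13²)²/5 + 575) = 1/((⅕)*169² + 575) = 1/((⅕)*28561 + 575) = 1/(28561/5 + 575) = 1/(31436/5) = 5/31436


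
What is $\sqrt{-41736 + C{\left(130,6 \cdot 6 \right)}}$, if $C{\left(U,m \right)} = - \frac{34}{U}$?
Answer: $\frac{i \sqrt{176335705}}{65} \approx 204.29 i$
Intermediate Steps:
$\sqrt{-41736 + C{\left(130,6 \cdot 6 \right)}} = \sqrt{-41736 - \frac{34}{130}} = \sqrt{-41736 - \frac{17}{65}} = \sqrt{- \frac{2712857}{65}} = \frac{i \sqrt{176335705}}{65}$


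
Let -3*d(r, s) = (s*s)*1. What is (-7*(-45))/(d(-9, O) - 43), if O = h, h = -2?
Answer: -135/19 ≈ -7.1053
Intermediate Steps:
O = -2
d(r, s) = -s**2/3 (d(r, s) = -s*s/3 = -s**2/3)
(-7*(-45))/(d(-9, O) - 43) = (-7*(-45))/(-1/3*(-2)**2 - 43) = 315/(-1/3*4 - 43) = 315/(-4/3 - 43) = 315/(-133/3) = -3/133*315 = -135/19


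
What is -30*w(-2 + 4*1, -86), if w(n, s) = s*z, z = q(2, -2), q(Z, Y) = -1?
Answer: -2580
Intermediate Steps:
z = -1
w(n, s) = -s (w(n, s) = s*(-1) = -s)
-30*w(-2 + 4*1, -86) = -(-30)*(-86) = -30*86 = -2580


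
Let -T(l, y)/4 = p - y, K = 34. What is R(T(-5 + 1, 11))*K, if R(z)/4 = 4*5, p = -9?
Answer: 2720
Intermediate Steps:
T(l, y) = 36 + 4*y (T(l, y) = -4*(-9 - y) = 36 + 4*y)
R(z) = 80 (R(z) = 4*(4*5) = 4*20 = 80)
R(T(-5 + 1, 11))*K = 80*34 = 2720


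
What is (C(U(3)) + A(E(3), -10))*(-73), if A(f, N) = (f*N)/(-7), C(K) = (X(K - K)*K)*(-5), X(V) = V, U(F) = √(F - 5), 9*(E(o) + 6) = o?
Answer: 12410/21 ≈ 590.95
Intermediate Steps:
E(o) = -6 + o/9
U(F) = √(-5 + F)
C(K) = 0 (C(K) = ((K - K)*K)*(-5) = (0*K)*(-5) = 0*(-5) = 0)
A(f, N) = -N*f/7 (A(f, N) = (N*f)*(-⅐) = -N*f/7)
(C(U(3)) + A(E(3), -10))*(-73) = (0 - ⅐*(-10)*(-6 + (⅑)*3))*(-73) = (0 - ⅐*(-10)*(-6 + ⅓))*(-73) = (0 - ⅐*(-10)*(-17/3))*(-73) = (0 - 170/21)*(-73) = -170/21*(-73) = 12410/21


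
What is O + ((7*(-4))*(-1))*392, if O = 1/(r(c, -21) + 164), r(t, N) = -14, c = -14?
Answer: 1646401/150 ≈ 10976.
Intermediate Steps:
O = 1/150 (O = 1/(-14 + 164) = 1/150 ≈ 0.0066667)
O + ((7*(-4))*(-1))*392 = 1/150 + ((7*(-4))*(-1))*392 = 1/150 - 28*(-1)*392 = 1/150 + 28*392 = 1/150 + 10976 = 1646401/150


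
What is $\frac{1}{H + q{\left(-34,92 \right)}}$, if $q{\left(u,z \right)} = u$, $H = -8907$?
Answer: $- \frac{1}{8941} \approx -0.00011184$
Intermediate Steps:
$\frac{1}{H + q{\left(-34,92 \right)}} = \frac{1}{-8907 - 34} = \frac{1}{-8941} = - \frac{1}{8941}$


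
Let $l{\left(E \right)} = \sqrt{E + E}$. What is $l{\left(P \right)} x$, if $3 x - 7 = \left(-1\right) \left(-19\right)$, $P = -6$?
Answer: $\frac{52 i \sqrt{3}}{3} \approx 30.022 i$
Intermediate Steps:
$l{\left(E \right)} = \sqrt{2} \sqrt{E}$ ($l{\left(E \right)} = \sqrt{2 E} = \sqrt{2} \sqrt{E}$)
$x = \frac{26}{3}$ ($x = \frac{7}{3} + \frac{\left(-1\right) \left(-19\right)}{3} = \frac{7}{3} + \frac{1}{3} \cdot 19 = \frac{7}{3} + \frac{19}{3} = \frac{26}{3} \approx 8.6667$)
$l{\left(P \right)} x = \sqrt{2} \sqrt{-6} \cdot \frac{26}{3} = \sqrt{2} i \sqrt{6} \cdot \frac{26}{3} = 2 i \sqrt{3} \cdot \frac{26}{3} = \frac{52 i \sqrt{3}}{3}$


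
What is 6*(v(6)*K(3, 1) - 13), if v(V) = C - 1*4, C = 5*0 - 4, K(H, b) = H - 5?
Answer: 18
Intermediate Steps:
K(H, b) = -5 + H
C = -4 (C = 0 - 4 = -4)
v(V) = -8 (v(V) = -4 - 1*4 = -4 - 4 = -8)
6*(v(6)*K(3, 1) - 13) = 6*(-8*(-5 + 3) - 13) = 6*(-8*(-2) - 13) = 6*(16 - 13) = 6*3 = 18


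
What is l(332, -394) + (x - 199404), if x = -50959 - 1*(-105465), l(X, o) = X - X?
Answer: -144898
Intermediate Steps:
l(X, o) = 0
x = 54506 (x = -50959 + 105465 = 54506)
l(332, -394) + (x - 199404) = 0 + (54506 - 199404) = 0 - 144898 = -144898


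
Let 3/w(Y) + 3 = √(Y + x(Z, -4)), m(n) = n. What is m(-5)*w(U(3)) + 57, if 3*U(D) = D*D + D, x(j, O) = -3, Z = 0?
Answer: 129/2 ≈ 64.500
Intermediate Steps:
U(D) = D/3 + D²/3 (U(D) = (D*D + D)/3 = (D² + D)/3 = (D + D²)/3 = D/3 + D²/3)
w(Y) = 3/(-3 + √(-3 + Y)) (w(Y) = 3/(-3 + √(Y - 3)) = 3/(-3 + √(-3 + Y)))
m(-5)*w(U(3)) + 57 = -15/(-3 + √(-3 + (⅓)*3*(1 + 3))) + 57 = -15/(-3 + √(-3 + (⅓)*3*4)) + 57 = -15/(-3 + √(-3 + 4)) + 57 = -15/(-3 + √1) + 57 = -15/(-3 + 1) + 57 = -15/(-2) + 57 = -15*(-1)/2 + 57 = -5*(-3/2) + 57 = 15/2 + 57 = 129/2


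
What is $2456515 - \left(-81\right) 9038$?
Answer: $3188593$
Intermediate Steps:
$2456515 - \left(-81\right) 9038 = 2456515 - -732078 = 2456515 + 732078 = 3188593$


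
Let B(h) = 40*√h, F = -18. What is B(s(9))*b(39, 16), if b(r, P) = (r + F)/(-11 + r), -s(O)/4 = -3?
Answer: 60*√3 ≈ 103.92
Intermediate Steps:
s(O) = 12 (s(O) = -4*(-3) = 12)
b(r, P) = (-18 + r)/(-11 + r) (b(r, P) = (r - 18)/(-11 + r) = (-18 + r)/(-11 + r))
B(s(9))*b(39, 16) = (40*√12)*((-18 + 39)/(-11 + 39)) = (40*(2*√3))*(21/28) = (80*√3)*((1/28)*21) = (80*√3)*(¾) = 60*√3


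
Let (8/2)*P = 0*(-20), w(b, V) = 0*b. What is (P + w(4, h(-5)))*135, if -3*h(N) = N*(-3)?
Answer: 0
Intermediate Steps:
h(N) = N (h(N) = -N*(-3)/3 = -(-1)*N = N)
w(b, V) = 0
P = 0 (P = (0*(-20))/4 = (¼)*0 = 0)
(P + w(4, h(-5)))*135 = (0 + 0)*135 = 0*135 = 0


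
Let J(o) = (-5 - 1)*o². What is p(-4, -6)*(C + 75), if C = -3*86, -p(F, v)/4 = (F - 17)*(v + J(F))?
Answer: 1567944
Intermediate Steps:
J(o) = -6*o²
p(F, v) = -4*(-17 + F)*(v - 6*F²) (p(F, v) = -4*(F - 17)*(v - 6*F²) = -4*(-17 + F)*(v - 6*F²))
C = -258
p(-4, -6)*(C + 75) = (-408*(-4)² + 24*(-4)³ + 68*(-6) - 4*(-4)*(-6))*(-258 + 75) = (-408*16 + 24*(-64) - 408 - 96)*(-183) = (-6528 - 1536 - 408 - 96)*(-183) = -8568*(-183) = 1567944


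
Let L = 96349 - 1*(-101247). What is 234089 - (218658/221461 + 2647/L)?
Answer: 10243645845640849/43759807756 ≈ 2.3409e+5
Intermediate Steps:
L = 197596 (L = 96349 + 101247 = 197596)
234089 - (218658/221461 + 2647/L) = 234089 - (218658/221461 + 2647/197596) = 234089 - 1*43792153435/43759807756 = 234089 - 43792153435/43759807756 = 10243645845640849/43759807756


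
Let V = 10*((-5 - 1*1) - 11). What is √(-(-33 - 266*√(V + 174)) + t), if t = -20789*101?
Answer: 6*I*√58309 ≈ 1448.8*I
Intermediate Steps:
V = -170 (V = 10*((-5 - 1) - 11) = 10*(-6 - 11) = 10*(-17) = -170)
t = -2099689
√(-(-33 - 266*√(V + 174)) + t) = √(-(-33 - 266*√(-170 + 174)) - 2099689) = √(-(-33 - 266*√4) - 2099689) = √(-(-33 - 266*2) - 2099689) = √(-(-33 - 532) - 2099689) = √(-1*(-565) - 2099689) = √(565 - 2099689) = √(-2099124) = 6*I*√58309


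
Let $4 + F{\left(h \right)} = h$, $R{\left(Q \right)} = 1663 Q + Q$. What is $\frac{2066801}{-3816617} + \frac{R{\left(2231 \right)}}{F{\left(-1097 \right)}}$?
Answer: $- \frac{14171023432829}{4202095317} \approx -3372.4$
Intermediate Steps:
$R{\left(Q \right)} = 1664 Q$
$F{\left(h \right)} = -4 + h$
$\frac{2066801}{-3816617} + \frac{R{\left(2231 \right)}}{F{\left(-1097 \right)}} = \frac{2066801}{-3816617} + \frac{1664 \cdot 2231}{-4 - 1097} = 2066801 \left(- \frac{1}{3816617}\right) + \frac{3712384}{-1101} = - \frac{2066801}{3816617} + 3712384 \left(- \frac{1}{1101}\right) = - \frac{2066801}{3816617} - \frac{3712384}{1101} = - \frac{14171023432829}{4202095317}$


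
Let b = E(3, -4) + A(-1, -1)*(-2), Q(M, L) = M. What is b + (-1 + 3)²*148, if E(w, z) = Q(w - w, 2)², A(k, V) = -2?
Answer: 596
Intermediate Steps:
E(w, z) = 0 (E(w, z) = (w - w)² = 0² = 0)
b = 4 (b = 0 - 2*(-2) = 0 + 4 = 4)
b + (-1 + 3)²*148 = 4 + (-1 + 3)²*148 = 4 + 2²*148 = 4 + 4*148 = 4 + 592 = 596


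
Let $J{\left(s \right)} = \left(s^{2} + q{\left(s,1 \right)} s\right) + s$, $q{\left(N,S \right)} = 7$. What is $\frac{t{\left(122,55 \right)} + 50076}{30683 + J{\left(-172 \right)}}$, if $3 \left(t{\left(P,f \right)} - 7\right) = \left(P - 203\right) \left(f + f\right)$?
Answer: $\frac{47113}{58891} \approx 0.8$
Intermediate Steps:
$t{\left(P,f \right)} = 7 + \frac{2 f \left(-203 + P\right)}{3}$ ($t{\left(P,f \right)} = 7 + \frac{\left(P - 203\right) \left(f + f\right)}{3} = 7 + \frac{\left(-203 + P\right) 2 f}{3} = 7 + \frac{2 f \left(-203 + P\right)}{3}$)
$J{\left(s \right)} = s^{2} + 8 s$ ($J{\left(s \right)} = \left(s^{2} + 7 s\right) + s = s^{2} + 8 s$)
$\frac{t{\left(122,55 \right)} + 50076}{30683 + J{\left(-172 \right)}} = \frac{\left(7 - \frac{22330}{3} + \frac{2}{3} \cdot 122 \cdot 55\right) + 50076}{30683 - 172 \left(8 - 172\right)} = \frac{\left(7 - \frac{22330}{3} + \frac{13420}{3}\right) + 50076}{30683 - -28208} = \frac{-2963 + 50076}{30683 + 28208} = \frac{47113}{58891}$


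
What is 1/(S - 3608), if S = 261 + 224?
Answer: -1/3123 ≈ -0.00032020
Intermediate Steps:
S = 485
1/(S - 3608) = 1/(485 - 3608) = 1/(-3123) = -1/3123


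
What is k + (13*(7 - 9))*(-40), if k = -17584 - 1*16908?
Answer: -33452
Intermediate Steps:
k = -34492 (k = -17584 - 16908 = -34492)
k + (13*(7 - 9))*(-40) = -34492 + (13*(7 - 9))*(-40) = -34492 + (13*(-2))*(-40) = -34492 - 26*(-40) = -34492 + 1040 = -33452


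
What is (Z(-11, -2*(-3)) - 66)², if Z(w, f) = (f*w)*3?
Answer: 69696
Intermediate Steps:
Z(w, f) = 3*f*w
(Z(-11, -2*(-3)) - 66)² = (3*(-2*(-3))*(-11) - 66)² = (3*6*(-11) - 66)² = (-198 - 66)² = (-264)² = 69696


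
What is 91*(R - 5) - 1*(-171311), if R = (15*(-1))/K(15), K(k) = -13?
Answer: 170961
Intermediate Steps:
R = 15/13 (R = (15*(-1))/(-13) = -15*(-1/13) = 15/13 ≈ 1.1538)
91*(R - 5) - 1*(-171311) = 91*(15/13 - 5) - 1*(-171311) = 91*(-50/13) + 171311 = -350 + 171311 = 170961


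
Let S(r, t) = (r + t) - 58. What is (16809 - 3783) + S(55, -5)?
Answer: 13018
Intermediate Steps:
S(r, t) = -58 + r + t
(16809 - 3783) + S(55, -5) = (16809 - 3783) + (-58 + 55 - 5) = 13026 - 8 = 13018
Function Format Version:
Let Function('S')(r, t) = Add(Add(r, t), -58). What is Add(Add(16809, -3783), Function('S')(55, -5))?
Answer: 13018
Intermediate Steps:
Function('S')(r, t) = Add(-58, r, t)
Add(Add(16809, -3783), Function('S')(55, -5)) = Add(Add(16809, -3783), Add(-58, 55, -5)) = Add(13026, -8) = 13018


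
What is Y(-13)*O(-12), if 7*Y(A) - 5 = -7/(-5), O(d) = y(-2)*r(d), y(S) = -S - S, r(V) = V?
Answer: -1536/35 ≈ -43.886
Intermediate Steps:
y(S) = -2*S
O(d) = 4*d (O(d) = (-2*(-2))*d = 4*d)
Y(A) = 32/35 (Y(A) = 5/7 + (-7/(-5))/7 = 5/7 + (-7*(-⅕))/7 = 5/7 + (⅐)*(7/5) = 5/7 + ⅕ = 32/35)
Y(-13)*O(-12) = 32*(4*(-12))/35 = (32/35)*(-48) = -1536/35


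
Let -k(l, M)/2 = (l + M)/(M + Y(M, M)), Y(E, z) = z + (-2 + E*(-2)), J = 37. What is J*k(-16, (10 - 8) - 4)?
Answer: -666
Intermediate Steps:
Y(E, z) = -2 + z - 2*E (Y(E, z) = z + (-2 - 2*E) = -2 + z - 2*E)
k(l, M) = M + l (k(l, M) = -2*(l + M)/(M + (-2 + M - 2*M)) = -2*(M + l)/(M + (-2 - M)) = -2*(M + l)/(-2) = -2*(M + l)*(-1)/2 = -2*(-M/2 - l/2) = M + l)
J*k(-16, (10 - 8) - 4) = 37*(((10 - 8) - 4) - 16) = 37*((2 - 4) - 16) = 37*(-2 - 16) = 37*(-18) = -666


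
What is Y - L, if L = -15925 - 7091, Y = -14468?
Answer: 8548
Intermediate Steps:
L = -23016
Y - L = -14468 - 1*(-23016) = -14468 + 23016 = 8548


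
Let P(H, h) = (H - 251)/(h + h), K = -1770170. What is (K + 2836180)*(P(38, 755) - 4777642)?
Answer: -769045159117433/151 ≈ -5.0930e+12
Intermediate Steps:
P(H, h) = (-251 + H)/(2*h) (P(H, h) = (-251 + H)/((2*h)) = (-251 + H)*(1/(2*h)) = (-251 + H)/(2*h))
(K + 2836180)*(P(38, 755) - 4777642) = (-1770170 + 2836180)*((½)*(-251 + 38)/755 - 4777642) = 1066010*((½)*(1/755)*(-213) - 4777642) = 1066010*(-213/1510 - 4777642) = 1066010*(-7214239633/1510) = -769045159117433/151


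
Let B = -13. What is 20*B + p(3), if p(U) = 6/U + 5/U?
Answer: -769/3 ≈ -256.33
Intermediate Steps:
p(U) = 11/U
20*B + p(3) = 20*(-13) + 11/3 = -260 + 11*(⅓) = -260 + 11/3 = -769/3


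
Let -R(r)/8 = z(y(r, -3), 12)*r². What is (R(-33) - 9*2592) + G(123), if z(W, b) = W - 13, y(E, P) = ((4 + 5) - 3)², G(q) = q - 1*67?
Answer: -223648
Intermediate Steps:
G(q) = -67 + q (G(q) = q - 67 = -67 + q)
y(E, P) = 36 (y(E, P) = (9 - 3)² = 6² = 36)
z(W, b) = -13 + W
R(r) = -184*r² (R(r) = -8*(-13 + 36)*r² = -184*r²)
(R(-33) - 9*2592) + G(123) = (-184*(-33)² - 9*2592) + (-67 + 123) = (-184*1089 - 23328) + 56 = (-200376 - 23328) + 56 = -223704 + 56 = -223648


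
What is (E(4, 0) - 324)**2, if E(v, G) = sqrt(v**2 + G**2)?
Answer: 102400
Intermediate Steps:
E(v, G) = sqrt(G**2 + v**2)
(E(4, 0) - 324)**2 = (sqrt(0**2 + 4**2) - 324)**2 = (sqrt(0 + 16) - 324)**2 = (sqrt(16) - 324)**2 = (4 - 324)**2 = (-320)**2 = 102400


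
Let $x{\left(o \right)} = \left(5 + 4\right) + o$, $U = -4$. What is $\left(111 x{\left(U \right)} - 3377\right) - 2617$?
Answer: $-5439$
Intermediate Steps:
$x{\left(o \right)} = 9 + o$
$\left(111 x{\left(U \right)} - 3377\right) - 2617 = \left(111 \left(9 - 4\right) - 3377\right) - 2617 = \left(111 \cdot 5 - 3377\right) - 2617 = \left(555 - 3377\right) - 2617 = -2822 - 2617 = -5439$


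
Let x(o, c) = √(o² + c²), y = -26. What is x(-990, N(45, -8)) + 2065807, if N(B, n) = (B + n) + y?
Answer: 2065807 + 11*√8101 ≈ 2.0668e+6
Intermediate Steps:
N(B, n) = -26 + B + n (N(B, n) = (B + n) - 26 = -26 + B + n)
x(o, c) = √(c² + o²)
x(-990, N(45, -8)) + 2065807 = √((-26 + 45 - 8)² + (-990)²) + 2065807 = √(11² + 980100) + 2065807 = √(121 + 980100) + 2065807 = √980221 + 2065807 = 11*√8101 + 2065807 = 2065807 + 11*√8101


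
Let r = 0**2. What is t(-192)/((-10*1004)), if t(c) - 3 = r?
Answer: -3/10040 ≈ -0.00029880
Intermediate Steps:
r = 0
t(c) = 3 (t(c) = 3 + 0 = 3)
t(-192)/((-10*1004)) = 3/((-10*1004)) = 3/(-10040) = 3*(-1/10040) = -3/10040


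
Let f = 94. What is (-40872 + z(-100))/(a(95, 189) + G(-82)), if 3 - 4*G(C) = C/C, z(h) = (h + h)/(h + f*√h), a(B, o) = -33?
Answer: 91307998/72605 - 94*I/14521 ≈ 1257.6 - 0.0064734*I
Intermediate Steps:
z(h) = 2*h/(h + 94*√h) (z(h) = (h + h)/(h + 94*√h) = (2*h)/(h + 94*√h) = 2*h/(h + 94*√h))
G(C) = ½ (G(C) = ¾ - C/(4*C) = ¾ - ¼*1 = ¾ - ¼ = ½)
(-40872 + z(-100))/(a(95, 189) + G(-82)) = (-40872 + 2*(-100)/(-100 + 94*√(-100)))/(-33 + ½) = (-40872 + 2*(-100)/(-100 + 94*(10*I)))/(-65/2) = (-40872 + 2*(-100)/(-100 + 940*I))*(-2/65) = (-40872 + 2*(-100)*((-100 - 940*I)/893600))*(-2/65) = (-40872 + (25/1117 + 235*I/1117))*(-2/65) = (-45653999/1117 + 235*I/1117)*(-2/65) = 91307998/72605 - 94*I/14521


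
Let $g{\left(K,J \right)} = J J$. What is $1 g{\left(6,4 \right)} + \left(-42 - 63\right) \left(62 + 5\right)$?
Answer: $-7019$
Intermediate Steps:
$g{\left(K,J \right)} = J^{2}$
$1 g{\left(6,4 \right)} + \left(-42 - 63\right) \left(62 + 5\right) = 1 \cdot 4^{2} + \left(-42 - 63\right) \left(62 + 5\right) = 1 \cdot 16 - 7035 = 16 - 7035 = -7019$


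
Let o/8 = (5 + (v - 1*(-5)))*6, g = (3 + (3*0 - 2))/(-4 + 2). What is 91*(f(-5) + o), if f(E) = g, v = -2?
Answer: 69797/2 ≈ 34899.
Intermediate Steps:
g = -½ (g = (3 + (0 - 2))/(-2) = (3 - 2)*(-½) = 1*(-½) = -½ ≈ -0.50000)
f(E) = -½
o = 384 (o = 8*((5 + (-2 - 1*(-5)))*6) = 8*((5 + (-2 + 5))*6) = 8*((5 + 3)*6) = 8*(8*6) = 8*48 = 384)
91*(f(-5) + o) = 91*(-½ + 384) = 91*(767/2) = 69797/2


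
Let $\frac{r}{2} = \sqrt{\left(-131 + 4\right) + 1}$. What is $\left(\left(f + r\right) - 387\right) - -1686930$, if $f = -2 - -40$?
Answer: $1686581 + 6 i \sqrt{14} \approx 1.6866 \cdot 10^{6} + 22.45 i$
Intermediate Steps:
$f = 38$ ($f = -2 + 40 = 38$)
$r = 6 i \sqrt{14}$ ($r = 2 \sqrt{\left(-131 + 4\right) + 1} = 2 \sqrt{-127 + 1} = 2 \sqrt{-126} = 2 \cdot 3 i \sqrt{14} = 6 i \sqrt{14} \approx 22.45 i$)
$\left(\left(f + r\right) - 387\right) - -1686930 = \left(\left(38 + 6 i \sqrt{14}\right) - 387\right) - -1686930 = \left(-349 + 6 i \sqrt{14}\right) + 1686930 = 1686581 + 6 i \sqrt{14}$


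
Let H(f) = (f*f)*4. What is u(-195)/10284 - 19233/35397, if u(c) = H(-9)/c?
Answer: -119076982/219087765 ≈ -0.54351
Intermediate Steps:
H(f) = 4*f² (H(f) = f²*4 = 4*f²)
u(c) = 324/c (u(c) = (4*(-9)²)/c = (4*81)/c = 324/c)
u(-195)/10284 - 19233/35397 = (324/(-195))/10284 - 19233/35397 = (324*(-1/195))*(1/10284) - 19233*1/35397 = -108/65*1/10284 - 2137/3933 = -9/55705 - 2137/3933 = -119076982/219087765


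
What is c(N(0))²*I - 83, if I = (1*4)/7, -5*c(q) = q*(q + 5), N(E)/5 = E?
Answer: -83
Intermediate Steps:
N(E) = 5*E
c(q) = -q*(5 + q)/5 (c(q) = -q*(q + 5)/5 = -q*(5 + q)/5)
I = 4/7 (I = 4*(⅐) = 4/7 ≈ 0.57143)
c(N(0))²*I - 83 = (-5*0*(5 + 5*0)/5)²*(4/7) - 83 = (-⅕*0*(5 + 0))²*(4/7) - 83 = (-⅕*0*5)²*(4/7) - 83 = 0²*(4/7) - 83 = 0*(4/7) - 83 = 0 - 83 = -83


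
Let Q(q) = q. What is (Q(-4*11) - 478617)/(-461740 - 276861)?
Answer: 478661/738601 ≈ 0.64806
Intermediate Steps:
(Q(-4*11) - 478617)/(-461740 - 276861) = (-4*11 - 478617)/(-461740 - 276861) = (-44 - 478617)/(-738601) = -478661*(-1/738601) = 478661/738601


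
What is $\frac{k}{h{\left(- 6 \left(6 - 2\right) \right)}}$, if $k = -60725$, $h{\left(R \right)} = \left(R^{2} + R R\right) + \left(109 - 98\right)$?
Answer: $- \frac{60725}{1163} \approx -52.214$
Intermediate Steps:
$h{\left(R \right)} = 11 + 2 R^{2}$ ($h{\left(R \right)} = \left(R^{2} + R^{2}\right) + 11 = 2 R^{2} + 11 = 11 + 2 R^{2}$)
$\frac{k}{h{\left(- 6 \left(6 - 2\right) \right)}} = - \frac{60725}{11 + 2 \left(- 6 \left(6 - 2\right)\right)^{2}} = - \frac{60725}{11 + 2 \left(\left(-6\right) 4\right)^{2}} = - \frac{60725}{11 + 2 \left(-24\right)^{2}} = - \frac{60725}{11 + 2 \cdot 576} = - \frac{60725}{11 + 1152} = - \frac{60725}{1163}$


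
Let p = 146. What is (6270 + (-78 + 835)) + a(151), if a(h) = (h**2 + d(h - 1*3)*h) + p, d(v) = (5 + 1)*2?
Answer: 31786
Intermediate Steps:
d(v) = 12 (d(v) = 6*2 = 12)
a(h) = 146 + h**2 + 12*h (a(h) = (h**2 + 12*h) + 146 = 146 + h**2 + 12*h)
(6270 + (-78 + 835)) + a(151) = (6270 + (-78 + 835)) + (146 + 151**2 + 12*151) = (6270 + 757) + (146 + 22801 + 1812) = 7027 + 24759 = 31786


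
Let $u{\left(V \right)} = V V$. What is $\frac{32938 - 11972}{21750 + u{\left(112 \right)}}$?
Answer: $\frac{10483}{17147} \approx 0.61136$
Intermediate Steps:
$u{\left(V \right)} = V^{2}$
$\frac{32938 - 11972}{21750 + u{\left(112 \right)}} = \frac{32938 - 11972}{21750 + 112^{2}} = \frac{20966}{21750 + 12544} = \frac{20966}{34294} = 20966 \cdot \frac{1}{34294} = \frac{10483}{17147}$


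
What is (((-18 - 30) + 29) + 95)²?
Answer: 5776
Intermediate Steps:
(((-18 - 30) + 29) + 95)² = ((-48 + 29) + 95)² = (-19 + 95)² = 76² = 5776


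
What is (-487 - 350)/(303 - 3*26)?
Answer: -93/25 ≈ -3.7200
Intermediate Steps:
(-487 - 350)/(303 - 3*26) = -837/(303 - 78) = -837/225 = -837*1/225 = -93/25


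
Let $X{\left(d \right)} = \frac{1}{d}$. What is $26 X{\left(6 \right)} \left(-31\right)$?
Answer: $- \frac{403}{3} \approx -134.33$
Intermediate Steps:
$26 X{\left(6 \right)} \left(-31\right) = \frac{26}{6} \left(-31\right) = 26 \cdot \frac{1}{6} \left(-31\right) = \frac{13}{3} \left(-31\right) = - \frac{403}{3}$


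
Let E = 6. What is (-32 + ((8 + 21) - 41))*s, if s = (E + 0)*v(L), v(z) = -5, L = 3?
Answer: 1320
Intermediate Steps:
s = -30 (s = (6 + 0)*(-5) = 6*(-5) = -30)
(-32 + ((8 + 21) - 41))*s = (-32 + ((8 + 21) - 41))*(-30) = (-32 + (29 - 41))*(-30) = (-32 - 12)*(-30) = -44*(-30) = 1320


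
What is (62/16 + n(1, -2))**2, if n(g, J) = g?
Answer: 1521/64 ≈ 23.766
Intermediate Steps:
(62/16 + n(1, -2))**2 = (62/16 + 1)**2 = (62*(1/16) + 1)**2 = (31/8 + 1)**2 = (39/8)**2 = 1521/64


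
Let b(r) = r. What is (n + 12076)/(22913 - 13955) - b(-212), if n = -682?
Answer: 318415/1493 ≈ 213.27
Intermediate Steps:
(n + 12076)/(22913 - 13955) - b(-212) = (-682 + 12076)/(22913 - 13955) - 1*(-212) = 11394/8958 + 212 = 11394*(1/8958) + 212 = 1899/1493 + 212 = 318415/1493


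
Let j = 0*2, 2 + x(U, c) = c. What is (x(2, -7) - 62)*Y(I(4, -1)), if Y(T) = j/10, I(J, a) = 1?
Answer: 0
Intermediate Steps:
x(U, c) = -2 + c
j = 0
Y(T) = 0 (Y(T) = 0/10 = 0*(⅒) = 0)
(x(2, -7) - 62)*Y(I(4, -1)) = ((-2 - 7) - 62)*0 = (-9 - 62)*0 = -71*0 = 0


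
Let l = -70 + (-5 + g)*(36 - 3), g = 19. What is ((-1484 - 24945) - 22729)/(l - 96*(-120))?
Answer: -24579/5956 ≈ -4.1268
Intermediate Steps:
l = 392 (l = -70 + (-5 + 19)*(36 - 3) = -70 + 14*33 = -70 + 462 = 392)
((-1484 - 24945) - 22729)/(l - 96*(-120)) = ((-1484 - 24945) - 22729)/(392 - 96*(-120)) = (-26429 - 22729)/(392 + 11520) = -49158/11912 = -49158*1/11912 = -24579/5956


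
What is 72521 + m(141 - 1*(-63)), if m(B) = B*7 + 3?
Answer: 73952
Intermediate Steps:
m(B) = 3 + 7*B (m(B) = 7*B + 3 = 3 + 7*B)
72521 + m(141 - 1*(-63)) = 72521 + (3 + 7*(141 - 1*(-63))) = 72521 + (3 + 7*(141 + 63)) = 72521 + (3 + 7*204) = 72521 + (3 + 1428) = 72521 + 1431 = 73952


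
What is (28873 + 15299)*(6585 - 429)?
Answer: 271922832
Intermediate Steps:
(28873 + 15299)*(6585 - 429) = 44172*6156 = 271922832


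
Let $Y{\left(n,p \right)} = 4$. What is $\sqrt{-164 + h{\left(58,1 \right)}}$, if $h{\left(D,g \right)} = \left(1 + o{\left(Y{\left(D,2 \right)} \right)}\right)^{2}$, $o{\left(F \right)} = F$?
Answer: $i \sqrt{139} \approx 11.79 i$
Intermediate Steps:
$h{\left(D,g \right)} = 25$ ($h{\left(D,g \right)} = \left(1 + 4\right)^{2} = 5^{2} = 25$)
$\sqrt{-164 + h{\left(58,1 \right)}} = \sqrt{-164 + 25} = \sqrt{-139} = i \sqrt{139}$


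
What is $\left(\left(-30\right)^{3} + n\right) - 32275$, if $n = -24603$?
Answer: $-83878$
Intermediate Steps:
$\left(\left(-30\right)^{3} + n\right) - 32275 = \left(\left(-30\right)^{3} - 24603\right) - 32275 = \left(-27000 - 24603\right) - 32275 = -51603 - 32275 = -83878$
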